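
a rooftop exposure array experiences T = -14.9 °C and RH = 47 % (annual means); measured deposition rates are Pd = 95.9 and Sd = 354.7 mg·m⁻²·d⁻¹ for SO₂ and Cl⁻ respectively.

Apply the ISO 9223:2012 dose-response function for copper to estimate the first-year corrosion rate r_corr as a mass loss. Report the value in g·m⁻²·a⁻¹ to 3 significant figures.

copper: f(T) = +0.126·(T−10) [T≤10 °C] = -3.1374
  Pd branch = 0.0053·Pd^0.26·e^(0.059·RH+f) = 0.01206 μm/a
  Cl⁻ term: 0.01025·354.7^0.27·exp(0.036·47+0.049·-14.9) = 0.1309
  sum: 0.01206 + 0.1309 → r_corr = 0.143 μm/a
Convert to mass loss: 0.143 μm/a × 8.96 g/cm³ = 1.281 g·m⁻²·a⁻¹

r_corr = 1.28 g·m⁻²·a⁻¹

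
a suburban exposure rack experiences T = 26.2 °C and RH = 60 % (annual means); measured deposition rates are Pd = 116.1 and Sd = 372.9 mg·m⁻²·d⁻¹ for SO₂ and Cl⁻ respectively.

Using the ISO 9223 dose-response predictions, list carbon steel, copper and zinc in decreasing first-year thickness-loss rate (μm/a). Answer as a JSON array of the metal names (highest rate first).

["carbon steel", "zinc", "copper"]

carbon steel: f(T) = -0.054·(T−10) [T>10 °C] = -0.8748
  SO₂ term: 1.77·116.1^0.52·exp(0.02·60-0.8748) = 29.03
  Sd branch = 0.102·Sd^0.62·e^(0.033·RH+0.04·T) = 82.8 μm/a
  sum: 29.03 + 82.8 → r_corr = 111.8 μm/a
copper: f(T) = -0.080·(T−10) [T>10 °C] = -1.2960
  Pd branch = 0.0053·Pd^0.26·e^(0.059·RH+f) = 0.1721 μm/a
  Sd branch = 0.01025·Sd^0.27·e^(0.036·RH+0.049·T) = 1.587 μm/a
  r_corr = 0.1721 + 1.587 = 1.759 μm/a
zinc: temperature factor f = -0.071·(16.2) = -1.1502
  SO₂ term: 0.0129·116.1^0.44·exp(0.046·60-1.1502) = 0.5227
  Cl⁻ term: 0.0175·372.9^0.57·exp(0.008·60+0.085·26.2) = 7.664
  sum: 0.5227 + 7.664 → r_corr = 8.187 μm/a
Ordering by μm/a: carbon steel (112) > zinc (8.19) > copper (1.76)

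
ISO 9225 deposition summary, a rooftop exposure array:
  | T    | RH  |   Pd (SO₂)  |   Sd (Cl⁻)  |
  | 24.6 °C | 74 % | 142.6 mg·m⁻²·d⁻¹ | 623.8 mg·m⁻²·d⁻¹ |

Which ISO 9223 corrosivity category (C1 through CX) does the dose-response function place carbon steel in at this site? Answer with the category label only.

CX

carbon steel: f(T) = -0.054·(T−10) [T>10 °C] = -0.7884
  Pd branch = 1.77·Pd^0.52·e^(0.02·RH+f) = 46.61 μm/a
  Cl⁻ term: 0.102·623.8^0.62·exp(0.033·74+0.04·24.6) = 169.6
  sum: 46.61 + 169.6 → r_corr = 216.2 μm/a
216 μm/a falls in (200, 700] for carbon steel → category CX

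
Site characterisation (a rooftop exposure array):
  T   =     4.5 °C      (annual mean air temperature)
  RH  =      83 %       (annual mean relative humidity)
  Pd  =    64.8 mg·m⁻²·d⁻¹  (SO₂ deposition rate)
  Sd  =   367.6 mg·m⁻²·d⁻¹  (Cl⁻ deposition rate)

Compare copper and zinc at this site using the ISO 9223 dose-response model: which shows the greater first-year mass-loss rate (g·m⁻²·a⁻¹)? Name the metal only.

zinc

copper: T≤10 °C ⇒ hinge +0.126·(4.5−10) = -0.6930
  sulphur-dioxide contribution → 1.05 μm/a
  chloride contribution → 1.25 μm/a
  ⇒ r_corr(copper) = 2.299 μm/a
  mass loss = 2.299 μm/a × 8.96 g/cm³ = 20.6 g·m⁻²·a⁻¹
zinc: f(T) = +0.038·(T−10) [T≤10 °C] = -0.2090
  sulphur-dioxide contribution → 2.986 μm/a
  chloride contribution → 1.445 μm/a
  total first-year rate 4.43 μm/a
  mass loss = 4.43 μm/a × 7.14 g/cm³ = 31.63 g·m⁻²·a⁻¹
Ordering by g·m⁻²·a⁻¹: zinc (31.6) > copper (20.6)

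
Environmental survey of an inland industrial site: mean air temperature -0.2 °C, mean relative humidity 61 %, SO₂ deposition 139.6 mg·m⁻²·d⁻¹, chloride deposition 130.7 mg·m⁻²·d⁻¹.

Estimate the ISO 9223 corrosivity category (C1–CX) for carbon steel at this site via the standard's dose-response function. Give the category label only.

carbon steel: f(T) = +0.150·(T−10) [T≤10 °C] = -1.5300
  sulphur-dioxide contribution → 16.93 μm/a
  chloride contribution → 15.54 μm/a
  total first-year rate 32.47 μm/a
ISO 9223 Table 2 (carbon steel): 25 < 32.5 ≤ 50 μm/a ⇒ C3

C3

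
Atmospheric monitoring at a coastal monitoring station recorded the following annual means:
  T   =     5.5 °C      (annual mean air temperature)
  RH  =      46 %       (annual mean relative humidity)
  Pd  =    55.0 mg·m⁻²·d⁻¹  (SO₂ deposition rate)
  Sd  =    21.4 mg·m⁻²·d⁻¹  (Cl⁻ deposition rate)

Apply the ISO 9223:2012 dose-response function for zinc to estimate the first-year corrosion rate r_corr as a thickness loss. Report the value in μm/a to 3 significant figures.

zinc: T≤10 °C ⇒ hinge +0.038·(5.5−10) = -0.1710
  Pd branch = 0.0129·Pd^0.44·e^(0.046·RH+f) = 0.5261 μm/a
  Sd branch = 0.0175·Sd^0.57·e^(0.008·RH+0.085·T) = 0.2313 μm/a
  sum: 0.5261 + 0.2313 → r_corr = 0.7574 μm/a

r_corr = 0.757 μm/a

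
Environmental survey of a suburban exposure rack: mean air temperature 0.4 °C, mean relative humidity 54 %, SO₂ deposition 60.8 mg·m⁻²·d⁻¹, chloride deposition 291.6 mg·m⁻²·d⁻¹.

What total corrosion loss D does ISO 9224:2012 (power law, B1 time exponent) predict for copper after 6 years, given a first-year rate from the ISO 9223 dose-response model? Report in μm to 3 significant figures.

copper: T≤10 °C ⇒ hinge +0.126·(0.4−10) = -1.2096
  sulphur-dioxide contribution → 0.1113 μm/a
  chloride contribution → 0.3381 μm/a
  ⇒ r_corr(copper) = 0.4493 μm/a
Long-term exponent b (ISO 9224 Table 2, B1) = 0.667
  D(6) = 0.4493 × 6^0.667 = 0.4493 × 3.304 = 1.485 μm

D(6) = 1.48 μm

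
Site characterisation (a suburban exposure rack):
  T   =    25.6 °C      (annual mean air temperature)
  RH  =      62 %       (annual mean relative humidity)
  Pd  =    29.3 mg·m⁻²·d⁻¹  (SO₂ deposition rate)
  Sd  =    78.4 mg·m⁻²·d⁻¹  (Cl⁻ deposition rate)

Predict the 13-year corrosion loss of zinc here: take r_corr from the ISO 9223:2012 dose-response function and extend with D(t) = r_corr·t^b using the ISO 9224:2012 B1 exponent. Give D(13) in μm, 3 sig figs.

zinc: T>10 °C ⇒ hinge -0.071·(25.6−10) = -1.1076
  sulphur-dioxide contribution → 0.3263 μm/a
  chloride contribution → 3.043 μm/a
  ⇒ r_corr(zinc) = 3.369 μm/a
ISO 9224: D(t) = r_corr · t^b with b = 0.813 (zinc, B1)
  D(13) = 3.369 × 13^0.813 = 3.369 × 8.047 = 27.11 μm

D(13) = 27.1 μm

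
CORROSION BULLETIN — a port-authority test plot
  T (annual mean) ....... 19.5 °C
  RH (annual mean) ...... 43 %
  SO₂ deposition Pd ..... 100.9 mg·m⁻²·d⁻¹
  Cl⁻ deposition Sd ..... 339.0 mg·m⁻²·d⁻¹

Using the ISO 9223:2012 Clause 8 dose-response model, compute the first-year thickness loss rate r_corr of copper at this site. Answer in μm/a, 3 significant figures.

copper: temperature factor f = -0.080·(9.5) = -0.7600
  SO₂ term: 0.0053·100.9^0.26·exp(0.059·43-0.7600) = 0.104
  Sd branch = 0.01025·Sd^0.27·e^(0.036·RH+0.049·T) = 0.6041 μm/a
  sum: 0.104 + 0.6041 → r_corr = 0.7081 μm/a

r_corr = 0.708 μm/a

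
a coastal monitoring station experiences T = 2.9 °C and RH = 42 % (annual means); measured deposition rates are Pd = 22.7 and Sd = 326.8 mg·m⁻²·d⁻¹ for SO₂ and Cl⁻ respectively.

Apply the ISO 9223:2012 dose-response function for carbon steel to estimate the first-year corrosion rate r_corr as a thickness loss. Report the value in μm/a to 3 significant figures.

carbon steel: T≤10 °C ⇒ hinge +0.150·(2.9−10) = -1.0650
  Pd branch = 1.77·Pd^0.52·e^(0.02·RH+f) = 7.168 μm/a
  Cl⁻ term: 0.102·326.8^0.62·exp(0.033·42+0.04·2.9) = 16.59
  r_corr = 7.168 + 16.59 = 23.75 μm/a

r_corr = 23.8 μm/a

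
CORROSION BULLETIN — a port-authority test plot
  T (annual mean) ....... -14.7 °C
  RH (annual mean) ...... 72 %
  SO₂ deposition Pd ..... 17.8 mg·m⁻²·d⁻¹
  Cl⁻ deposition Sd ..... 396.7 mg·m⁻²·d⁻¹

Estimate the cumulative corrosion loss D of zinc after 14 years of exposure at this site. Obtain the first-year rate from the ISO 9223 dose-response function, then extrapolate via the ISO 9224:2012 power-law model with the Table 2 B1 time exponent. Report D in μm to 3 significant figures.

D(14) = 6.51 μm

zinc: f(T) = +0.038·(T−10) [T≤10 °C] = -0.9386
  sulphur-dioxide contribution → 0.4915 μm/a
  chloride contribution → 0.2702 μm/a
  total first-year rate 0.7617 μm/a
Power-law: D(14) = r_corr · 14^0.813
  D(14) = 0.7617 × 14^0.813 = 0.7617 × 8.547 = 6.51 μm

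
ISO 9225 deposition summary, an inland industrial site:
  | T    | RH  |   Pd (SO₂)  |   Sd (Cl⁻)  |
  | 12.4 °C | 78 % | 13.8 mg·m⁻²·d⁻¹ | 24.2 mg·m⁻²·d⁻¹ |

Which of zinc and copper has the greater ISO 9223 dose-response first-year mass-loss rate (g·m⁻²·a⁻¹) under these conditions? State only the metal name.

zinc: T>10 °C ⇒ hinge -0.071·(12.4−10) = -0.1704
  Pd branch = 0.0129·Pd^0.44·e^(0.046·RH+f) = 1.248 μm/a
  Sd branch = 0.0175·Sd^0.57·e^(0.008·RH+0.085·T) = 0.5762 μm/a
  r_corr = 1.248 + 0.5762 = 1.825 μm/a
  mass loss = 1.825 μm/a × 7.14 g/cm³ = 13.03 g·m⁻²·a⁻¹
copper: f(T) = -0.080·(T−10) [T>10 °C] = -0.1920
  SO₂ term: 0.0053·13.8^0.26·exp(0.059·78-0.1920) = 0.8627
  Cl⁻ term: 0.01025·24.2^0.27·exp(0.036·78+0.049·12.4) = 0.7374
  r_corr = 0.8627 + 0.7374 = 1.6 μm/a
  mass loss = 1.6 μm/a × 8.96 g/cm³ = 14.34 g·m⁻²·a⁻¹
Ordering by g·m⁻²·a⁻¹: copper (14.3) > zinc (13)

copper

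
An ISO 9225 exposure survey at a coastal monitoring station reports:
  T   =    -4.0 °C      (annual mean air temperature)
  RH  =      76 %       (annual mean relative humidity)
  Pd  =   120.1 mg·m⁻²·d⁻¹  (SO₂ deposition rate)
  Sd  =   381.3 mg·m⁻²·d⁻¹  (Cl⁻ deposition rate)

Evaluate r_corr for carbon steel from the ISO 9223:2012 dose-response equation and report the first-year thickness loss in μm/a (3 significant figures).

r_corr = 54.5 μm/a

carbon steel: temperature factor f = +0.150·(-14.0) = -2.1000
  SO₂ term: 1.77·120.1^0.52·exp(0.02·76-2.1000) = 11.95
  Cl⁻ term: 0.102·381.3^0.62·exp(0.033·76+0.04·-4.0) = 42.53
  r_corr = 11.95 + 42.53 = 54.48 μm/a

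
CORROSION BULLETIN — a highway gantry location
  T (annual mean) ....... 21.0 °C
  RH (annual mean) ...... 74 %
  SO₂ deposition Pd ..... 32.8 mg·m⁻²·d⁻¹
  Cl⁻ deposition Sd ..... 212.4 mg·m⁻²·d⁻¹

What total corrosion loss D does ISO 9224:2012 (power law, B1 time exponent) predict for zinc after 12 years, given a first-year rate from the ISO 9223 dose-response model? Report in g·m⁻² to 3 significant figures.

D(12) = 260 g·m⁻²

zinc: temperature factor f = -0.071·(11.0) = -0.7810
  SO₂ term: 0.0129·32.8^0.44·exp(0.046·74-0.7810) = 0.8255
  Sd branch = 0.0175·Sd^0.57·e^(0.008·RH+0.085·T) = 3.998 μm/a
  sum: 0.8255 + 3.998 → r_corr = 4.823 μm/a
ISO 9224: D(t) = r_corr · t^b with b = 0.813 (zinc, B1)
  D(12) = 4.823 × 12^0.813 = 4.823 × 7.54 = 36.37 μm
  Mass loss = 36.37 μm × 7.14 g/cm³ = 259.7 g·m⁻²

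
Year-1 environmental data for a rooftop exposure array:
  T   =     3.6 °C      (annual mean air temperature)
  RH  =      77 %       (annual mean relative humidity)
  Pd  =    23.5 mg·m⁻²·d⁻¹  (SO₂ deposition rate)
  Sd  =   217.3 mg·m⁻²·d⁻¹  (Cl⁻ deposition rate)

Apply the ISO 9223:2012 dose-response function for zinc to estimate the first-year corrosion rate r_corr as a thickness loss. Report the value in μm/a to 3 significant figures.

zinc: T≤10 °C ⇒ hinge +0.038·(3.6−10) = -0.2432
  Pd branch = 0.0129·Pd^0.44·e^(0.046·RH+f) = 1.401 μm/a
  Sd branch = 0.0175·Sd^0.57·e^(0.008·RH+0.085·T) = 0.9453 μm/a
  sum: 1.401 + 0.9453 → r_corr = 2.347 μm/a

r_corr = 2.35 μm/a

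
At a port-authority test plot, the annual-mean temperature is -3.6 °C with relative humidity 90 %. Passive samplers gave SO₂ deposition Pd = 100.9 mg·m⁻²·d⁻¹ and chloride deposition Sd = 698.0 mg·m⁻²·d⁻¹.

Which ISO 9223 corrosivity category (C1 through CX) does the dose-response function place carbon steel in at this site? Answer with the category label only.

carbon steel: T≤10 °C ⇒ hinge +0.150·(-3.6−10) = -2.0400
  Pd branch = 1.77·Pd^0.52·e^(0.02·RH+f) = 15.34 μm/a
  Cl⁻ term: 0.102·698.0^0.62·exp(0.033·90+0.04·-3.6) = 99.79
  r_corr = 15.34 + 99.79 = 115.1 μm/a
ISO 9223 Table 2 (carbon steel): 80 < 115 ≤ 200 μm/a ⇒ C5

C5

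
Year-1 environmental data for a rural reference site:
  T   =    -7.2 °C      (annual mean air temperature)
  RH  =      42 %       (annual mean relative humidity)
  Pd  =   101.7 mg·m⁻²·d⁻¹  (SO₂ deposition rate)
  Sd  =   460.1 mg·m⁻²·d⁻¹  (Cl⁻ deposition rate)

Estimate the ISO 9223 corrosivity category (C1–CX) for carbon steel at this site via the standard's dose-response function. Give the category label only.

C2

carbon steel: T≤10 °C ⇒ hinge +0.150·(-7.2−10) = -2.5800
  Pd branch = 1.77·Pd^0.52·e^(0.02·RH+f) = 3.436 μm/a
  Sd branch = 0.102·Sd^0.62·e^(0.033·RH+0.04·T) = 13.69 μm/a
  sum: 3.436 + 13.69 → r_corr = 17.13 μm/a
ISO 9223 Table 2 (carbon steel): 1.3 < 17.1 ≤ 25 μm/a ⇒ C2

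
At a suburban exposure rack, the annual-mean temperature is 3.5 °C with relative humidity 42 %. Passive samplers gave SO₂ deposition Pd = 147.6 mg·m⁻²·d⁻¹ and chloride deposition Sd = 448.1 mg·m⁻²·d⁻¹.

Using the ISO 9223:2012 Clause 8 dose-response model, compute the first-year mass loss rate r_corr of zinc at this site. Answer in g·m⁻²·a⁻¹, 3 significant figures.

zinc: f(T) = +0.038·(T−10) [T≤10 °C] = -0.2470
  Pd branch = 0.0129·Pd^0.44·e^(0.046·RH+f) = 0.6263 μm/a
  Sd branch = 0.0175·Sd^0.57·e^(0.008·RH+0.085·T) = 1.07 μm/a
  sum: 0.6263 + 1.07 → r_corr = 1.696 μm/a
Convert to mass loss: 1.696 μm/a × 7.14 g/cm³ = 12.11 g·m⁻²·a⁻¹

r_corr = 12.1 g·m⁻²·a⁻¹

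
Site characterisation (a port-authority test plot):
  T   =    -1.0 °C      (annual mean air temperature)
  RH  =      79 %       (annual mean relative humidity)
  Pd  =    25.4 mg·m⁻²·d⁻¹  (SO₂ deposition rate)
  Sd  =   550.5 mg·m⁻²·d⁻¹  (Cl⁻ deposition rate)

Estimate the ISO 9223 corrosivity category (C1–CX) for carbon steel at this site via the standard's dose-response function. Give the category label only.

carbon steel: f(T) = +0.150·(T−10) [T≤10 °C] = -1.6500
  Pd branch = 1.77·Pd^0.52·e^(0.02·RH+f) = 8.873 μm/a
  Sd branch = 0.102·Sd^0.62·e^(0.033·RH+0.04·T) = 66.48 μm/a
  r_corr = 8.873 + 66.48 = 75.36 μm/a
75.4 μm/a falls in (50, 80] for carbon steel → category C4

C4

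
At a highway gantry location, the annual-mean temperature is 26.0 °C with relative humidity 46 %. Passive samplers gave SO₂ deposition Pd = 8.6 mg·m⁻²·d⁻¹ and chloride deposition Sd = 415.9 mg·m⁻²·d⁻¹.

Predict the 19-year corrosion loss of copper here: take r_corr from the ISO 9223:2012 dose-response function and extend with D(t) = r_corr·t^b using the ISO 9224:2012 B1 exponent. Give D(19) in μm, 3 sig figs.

D(19) = 7.25 μm

copper: T>10 °C ⇒ hinge -0.080·(26.0−10) = -1.2800
  sulphur-dioxide contribution → 0.03891 μm/a
  chloride contribution → 0.978 μm/a
  ⇒ r_corr(copper) = 1.017 μm/a
Power-law: D(19) = r_corr · 19^0.667
  D(19) = 1.017 × 19^0.667 = 1.017 × 7.127 = 7.248 μm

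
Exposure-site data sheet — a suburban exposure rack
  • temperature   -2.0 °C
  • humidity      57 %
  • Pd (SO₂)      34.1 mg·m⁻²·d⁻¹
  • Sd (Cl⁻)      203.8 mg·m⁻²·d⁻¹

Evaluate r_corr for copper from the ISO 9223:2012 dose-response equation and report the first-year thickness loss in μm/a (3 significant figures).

copper: temperature factor f = +0.126·(-12.0) = -1.5120
  SO₂ term: 0.0053·34.1^0.26·exp(0.059·57-1.5120) = 0.08446
  Cl⁻ term: 0.01025·203.8^0.27·exp(0.036·57+0.049·-2.0) = 0.304
  r_corr = 0.08446 + 0.304 = 0.3884 μm/a

r_corr = 0.388 μm/a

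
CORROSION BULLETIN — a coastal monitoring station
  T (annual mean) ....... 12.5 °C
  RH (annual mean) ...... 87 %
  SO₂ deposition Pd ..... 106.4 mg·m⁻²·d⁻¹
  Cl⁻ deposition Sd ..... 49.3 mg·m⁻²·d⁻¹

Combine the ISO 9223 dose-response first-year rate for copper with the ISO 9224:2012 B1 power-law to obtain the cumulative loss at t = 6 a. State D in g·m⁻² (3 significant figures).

copper: f(T) = -0.080·(T−10) [T>10 °C] = -0.2000
  sulphur-dioxide contribution → 2.475 μm/a
  chloride contribution → 1.242 μm/a
  total first-year rate 3.717 μm/a
ISO 9224: D(t) = r_corr · t^b with b = 0.667 (copper, B1)
  D(6) = 3.717 × 6^0.667 = 3.717 × 3.304 = 12.28 μm
  Mass loss = 12.28 μm × 8.96 g/cm³ = 110 g·m⁻²

D(6) = 110 g·m⁻²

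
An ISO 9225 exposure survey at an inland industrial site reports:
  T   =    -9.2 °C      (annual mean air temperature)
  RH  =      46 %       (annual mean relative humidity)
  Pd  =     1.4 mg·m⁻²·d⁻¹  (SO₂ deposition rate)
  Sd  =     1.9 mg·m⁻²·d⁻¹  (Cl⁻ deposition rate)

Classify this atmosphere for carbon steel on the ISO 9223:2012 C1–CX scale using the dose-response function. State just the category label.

carbon steel: temperature factor f = +0.150·(-19.2) = -2.8800
  Pd branch = 1.77·Pd^0.52·e^(0.02·RH+f) = 0.297 μm/a
  Sd branch = 0.102·Sd^0.62·e^(0.033·RH+0.04·T) = 0.4796 μm/a
  sum: 0.297 + 0.4796 → r_corr = 0.7766 μm/a
0.777 μm/a falls in (0, 1.3] for carbon steel → category C1

C1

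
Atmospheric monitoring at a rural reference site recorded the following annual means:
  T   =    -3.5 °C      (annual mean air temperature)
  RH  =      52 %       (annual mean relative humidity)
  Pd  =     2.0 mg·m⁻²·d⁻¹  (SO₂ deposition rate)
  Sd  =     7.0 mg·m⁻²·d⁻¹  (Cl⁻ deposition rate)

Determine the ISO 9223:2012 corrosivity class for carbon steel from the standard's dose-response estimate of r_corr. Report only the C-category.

carbon steel: T≤10 °C ⇒ hinge +0.150·(-3.5−10) = -2.0250
  Pd branch = 1.77·Pd^0.52·e^(0.02·RH+f) = 0.9478 μm/a
  Cl⁻ term: 0.102·7.0^0.62·exp(0.033·52+0.04·-3.5) = 1.648
  r_corr = 0.9478 + 1.648 = 2.596 μm/a
Category bounds: 1.3…25 μm/a bracket r_corr ⇒ C2

C2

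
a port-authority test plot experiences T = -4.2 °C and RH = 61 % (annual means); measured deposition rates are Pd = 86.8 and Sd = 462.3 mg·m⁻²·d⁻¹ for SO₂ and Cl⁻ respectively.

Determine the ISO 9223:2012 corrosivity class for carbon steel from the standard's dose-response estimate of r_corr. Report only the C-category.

carbon steel: f(T) = +0.150·(T−10) [T≤10 °C] = -2.1300
  sulphur-dioxide contribution → 7.258 μm/a
  chloride contribution → 28.98 μm/a
  total first-year rate 36.24 μm/a
36.2 μm/a falls in (25, 50] for carbon steel → category C3

C3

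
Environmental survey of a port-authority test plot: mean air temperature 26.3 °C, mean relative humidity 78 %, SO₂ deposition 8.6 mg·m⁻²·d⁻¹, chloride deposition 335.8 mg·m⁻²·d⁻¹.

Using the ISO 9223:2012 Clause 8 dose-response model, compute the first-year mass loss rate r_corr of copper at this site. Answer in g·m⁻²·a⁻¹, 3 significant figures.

r_corr = 28.8 g·m⁻²·a⁻¹

copper: f(T) = -0.080·(T−10) [T>10 °C] = -1.3040
  sulphur-dioxide contribution → 0.2509 μm/a
  chloride contribution → 2.964 μm/a
  ⇒ r_corr(copper) = 3.215 μm/a
Convert to mass loss: 3.215 μm/a × 8.96 g/cm³ = 28.81 g·m⁻²·a⁻¹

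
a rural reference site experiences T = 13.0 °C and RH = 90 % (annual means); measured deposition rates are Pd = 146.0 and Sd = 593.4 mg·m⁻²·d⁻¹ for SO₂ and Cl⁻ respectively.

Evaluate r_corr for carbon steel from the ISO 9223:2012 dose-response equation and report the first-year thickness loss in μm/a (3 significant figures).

carbon steel: temperature factor f = -0.054·(3.0) = -0.1620
  sulphur-dioxide contribution → 121.6 μm/a
  chloride contribution → 175.3 μm/a
  total first-year rate 296.9 μm/a

r_corr = 297 μm/a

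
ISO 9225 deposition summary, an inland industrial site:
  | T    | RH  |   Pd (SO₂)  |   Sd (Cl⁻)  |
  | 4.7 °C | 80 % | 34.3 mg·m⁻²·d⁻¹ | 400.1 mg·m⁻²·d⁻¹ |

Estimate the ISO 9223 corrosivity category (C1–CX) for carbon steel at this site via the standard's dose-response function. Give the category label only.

C5

carbon steel: T≤10 °C ⇒ hinge +0.150·(4.7−10) = -0.7950
  SO₂ term: 1.77·34.3^0.52·exp(0.02·80-0.7950) = 24.88
  Sd branch = 0.102·Sd^0.62·e^(0.033·RH+0.04·T) = 70.82 μm/a
  sum: 24.88 + 70.82 → r_corr = 95.7 μm/a
ISO 9223 Table 2 (carbon steel): 80 < 95.7 ≤ 200 μm/a ⇒ C5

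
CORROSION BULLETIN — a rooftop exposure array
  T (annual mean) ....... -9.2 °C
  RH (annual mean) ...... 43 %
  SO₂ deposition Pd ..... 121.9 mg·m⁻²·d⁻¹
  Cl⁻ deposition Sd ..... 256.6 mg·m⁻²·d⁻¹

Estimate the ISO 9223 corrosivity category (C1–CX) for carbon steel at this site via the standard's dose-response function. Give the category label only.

C2

carbon steel: T≤10 °C ⇒ hinge +0.150·(-9.2−10) = -2.8800
  Pd branch = 1.77·Pd^0.52·e^(0.02·RH+f) = 2.854 μm/a
  Sd branch = 0.102·Sd^0.62·e^(0.033·RH+0.04·T) = 9.095 μm/a
  r_corr = 2.854 + 9.095 = 11.95 μm/a
Category bounds: 1.3…25 μm/a bracket r_corr ⇒ C2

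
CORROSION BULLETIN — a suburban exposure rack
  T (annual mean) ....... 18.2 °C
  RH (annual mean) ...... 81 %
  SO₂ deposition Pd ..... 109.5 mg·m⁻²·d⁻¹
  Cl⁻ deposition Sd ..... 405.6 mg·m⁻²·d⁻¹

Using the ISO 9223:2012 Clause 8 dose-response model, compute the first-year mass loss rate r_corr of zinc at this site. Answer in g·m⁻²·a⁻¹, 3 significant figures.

zinc: temperature factor f = -0.071·(8.2) = -0.5822
  sulphur-dioxide contribution → 2.362 μm/a
  chloride contribution → 4.819 μm/a
  total first-year rate 7.181 μm/a
Convert to mass loss: 7.181 μm/a × 7.14 g/cm³ = 51.27 g·m⁻²·a⁻¹

r_corr = 51.3 g·m⁻²·a⁻¹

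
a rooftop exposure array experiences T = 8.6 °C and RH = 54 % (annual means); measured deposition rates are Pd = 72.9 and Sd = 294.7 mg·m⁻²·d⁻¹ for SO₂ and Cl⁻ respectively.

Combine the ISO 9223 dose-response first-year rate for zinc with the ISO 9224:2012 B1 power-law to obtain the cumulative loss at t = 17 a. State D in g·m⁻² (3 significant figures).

zinc: T≤10 °C ⇒ hinge +0.038·(8.6−10) = -0.0532
  Pd branch = 0.0129·Pd^0.44·e^(0.046·RH+f) = 0.968 μm/a
  Cl⁻ term: 0.0175·294.7^0.57·exp(0.008·54+0.085·8.6) = 1.431
  sum: 0.968 + 1.431 → r_corr = 2.399 μm/a
ISO 9224: D(t) = r_corr · t^b with b = 0.813 (zinc, B1)
  D(17) = 2.399 × 17^0.813 = 2.399 × 10.01 = 24.01 μm
  Mass loss = 24.01 μm × 7.14 g/cm³ = 171.4 g·m⁻²

D(17) = 171 g·m⁻²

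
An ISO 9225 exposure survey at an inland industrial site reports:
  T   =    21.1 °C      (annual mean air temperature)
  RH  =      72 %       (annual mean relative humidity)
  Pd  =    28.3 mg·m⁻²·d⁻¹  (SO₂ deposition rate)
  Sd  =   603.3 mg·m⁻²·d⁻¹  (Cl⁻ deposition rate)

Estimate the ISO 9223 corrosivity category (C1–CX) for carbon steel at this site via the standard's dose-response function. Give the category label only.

carbon steel: temperature factor f = -0.054·(11.1) = -0.5994
  SO₂ term: 1.77·28.3^0.52·exp(0.02·72-0.5994) = 23.33
  Sd branch = 0.102·Sd^0.62·e^(0.033·RH+0.04·T) = 135.2 μm/a
  r_corr = 23.33 + 135.2 = 158.5 μm/a
ISO 9223 Table 2 (carbon steel): 80 < 159 ≤ 200 μm/a ⇒ C5

C5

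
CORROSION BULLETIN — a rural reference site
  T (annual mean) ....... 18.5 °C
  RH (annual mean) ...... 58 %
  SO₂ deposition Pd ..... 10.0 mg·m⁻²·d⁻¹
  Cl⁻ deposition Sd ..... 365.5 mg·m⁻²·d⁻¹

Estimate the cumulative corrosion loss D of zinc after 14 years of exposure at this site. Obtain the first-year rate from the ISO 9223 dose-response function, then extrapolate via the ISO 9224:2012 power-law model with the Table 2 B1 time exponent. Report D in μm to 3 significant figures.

zinc: temperature factor f = -0.071·(8.5) = -0.6035
  Pd branch = 0.0129·Pd^0.44·e^(0.046·RH+f) = 0.28 μm/a
  Cl⁻ term: 0.0175·365.5^0.57·exp(0.008·58+0.085·18.5) = 3.875
  r_corr = 0.28 + 3.875 = 4.155 μm/a
Power-law: D(14) = r_corr · 14^0.813
  D(14) = 4.155 × 14^0.813 = 4.155 × 8.547 = 35.52 μm

D(14) = 35.5 μm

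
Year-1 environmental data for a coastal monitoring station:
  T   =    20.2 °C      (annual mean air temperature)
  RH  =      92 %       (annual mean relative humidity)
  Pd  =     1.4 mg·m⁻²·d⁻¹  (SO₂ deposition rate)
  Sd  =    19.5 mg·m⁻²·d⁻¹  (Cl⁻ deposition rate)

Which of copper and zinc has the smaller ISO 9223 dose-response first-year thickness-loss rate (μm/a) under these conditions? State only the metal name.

zinc

copper: f(T) = -0.080·(T−10) [T>10 °C] = -0.8160
  Pd branch = 0.0053·Pd^0.26·e^(0.059·RH+f) = 0.5824 μm/a
  Cl⁻ term: 0.01025·19.5^0.27·exp(0.036·92+0.049·20.2) = 1.688
  sum: 0.5824 + 1.688 → r_corr = 2.27 μm/a
zinc: T>10 °C ⇒ hinge -0.071·(20.2−10) = -0.7242
  Pd branch = 0.0129·Pd^0.44·e^(0.046·RH+f) = 0.4992 μm/a
  Cl⁻ term: 0.0175·19.5^0.57·exp(0.008·92+0.085·20.2) = 1.106
  sum: 0.4992 + 1.106 → r_corr = 1.605 μm/a
Ordering by μm/a: copper (2.27) > zinc (1.61)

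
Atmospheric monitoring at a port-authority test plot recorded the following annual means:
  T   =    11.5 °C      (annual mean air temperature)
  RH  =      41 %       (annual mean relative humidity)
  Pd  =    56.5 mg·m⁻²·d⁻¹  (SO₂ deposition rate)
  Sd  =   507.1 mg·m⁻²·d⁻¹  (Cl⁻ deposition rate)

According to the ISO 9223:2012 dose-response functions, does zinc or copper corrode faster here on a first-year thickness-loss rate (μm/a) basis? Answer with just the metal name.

zinc: T>10 °C ⇒ hinge -0.071·(11.5−10) = -0.1065
  Pd branch = 0.0129·Pd^0.44·e^(0.046·RH+f) = 0.4511 μm/a
  Cl⁻ term: 0.0175·507.1^0.57·exp(0.008·41+0.085·11.5) = 2.249
  r_corr = 0.4511 + 2.249 = 2.7 μm/a
copper: f(T) = -0.080·(T−10) [T>10 °C] = -0.1200
  Pd branch = 0.0053·Pd^0.26·e^(0.059·RH+f) = 0.1507 μm/a
  Sd branch = 0.01025·Sd^0.27·e^(0.036·RH+0.049·T) = 0.4235 μm/a
  sum: 0.1507 + 0.4235 → r_corr = 0.5742 μm/a
Ordering by μm/a: zinc (2.7) > copper (0.574)

zinc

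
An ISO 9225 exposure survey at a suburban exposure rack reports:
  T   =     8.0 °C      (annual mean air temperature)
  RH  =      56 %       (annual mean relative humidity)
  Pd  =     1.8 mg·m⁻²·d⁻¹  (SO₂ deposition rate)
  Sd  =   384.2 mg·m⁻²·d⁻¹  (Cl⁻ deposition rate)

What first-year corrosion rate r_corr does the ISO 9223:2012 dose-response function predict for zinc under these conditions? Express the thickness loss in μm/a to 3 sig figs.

zinc: T≤10 °C ⇒ hinge +0.038·(8.0−10) = -0.0760
  Pd branch = 0.0129·Pd^0.44·e^(0.046·RH+f) = 0.2035 μm/a
  Cl⁻ term: 0.0175·384.2^0.57·exp(0.008·56+0.085·8.0) = 1.607
  sum: 0.2035 + 1.607 → r_corr = 1.811 μm/a

r_corr = 1.81 μm/a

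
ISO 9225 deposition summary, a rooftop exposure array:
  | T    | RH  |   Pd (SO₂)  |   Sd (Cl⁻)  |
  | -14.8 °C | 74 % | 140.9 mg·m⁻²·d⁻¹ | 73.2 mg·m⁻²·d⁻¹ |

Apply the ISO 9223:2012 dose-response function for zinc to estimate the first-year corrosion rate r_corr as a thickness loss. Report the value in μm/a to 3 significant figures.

r_corr = 1.44 μm/a

zinc: temperature factor f = +0.038·(-24.8) = -0.9424
  sulphur-dioxide contribution → 1.334 μm/a
  chloride contribution → 0.1039 μm/a
  ⇒ r_corr(zinc) = 1.438 μm/a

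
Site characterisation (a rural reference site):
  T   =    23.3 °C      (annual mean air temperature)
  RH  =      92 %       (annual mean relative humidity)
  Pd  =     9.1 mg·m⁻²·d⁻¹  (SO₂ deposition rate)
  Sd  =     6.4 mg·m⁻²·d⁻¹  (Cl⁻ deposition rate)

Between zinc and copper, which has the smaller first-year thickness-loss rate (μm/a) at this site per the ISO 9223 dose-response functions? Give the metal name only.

zinc

zinc: temperature factor f = -0.071·(13.3) = -0.9443
  Pd branch = 0.0129·Pd^0.44·e^(0.046·RH+f) = 0.9128 μm/a
  Sd branch = 0.0175·Sd^0.57·e^(0.008·RH+0.085·T) = 0.7626 μm/a
  sum: 0.9128 + 0.7626 → r_corr = 1.675 μm/a
copper: f(T) = -0.080·(T−10) [T>10 °C] = -1.0640
  SO₂ term: 0.0053·9.1^0.26·exp(0.059·92-1.0640) = 0.7394
  Cl⁻ term: 0.01025·6.4^0.27·exp(0.036·92+0.049·23.3) = 1.454
  sum: 0.7394 + 1.454 → r_corr = 2.194 μm/a
Ordering by μm/a: copper (2.19) > zinc (1.68)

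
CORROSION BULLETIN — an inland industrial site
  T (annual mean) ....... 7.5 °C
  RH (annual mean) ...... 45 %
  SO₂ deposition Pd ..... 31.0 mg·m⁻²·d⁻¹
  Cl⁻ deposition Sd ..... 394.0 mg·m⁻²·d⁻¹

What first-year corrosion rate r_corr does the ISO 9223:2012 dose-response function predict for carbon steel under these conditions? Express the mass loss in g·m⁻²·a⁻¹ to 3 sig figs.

carbon steel: f(T) = +0.150·(T−10) [T≤10 °C] = -0.3750
  SO₂ term: 1.77·31.0^0.52·exp(0.02·45-0.3750) = 17.84
  Sd branch = 0.102·Sd^0.62·e^(0.033·RH+0.04·T) = 24.72 μm/a
  sum: 17.84 + 24.72 → r_corr = 42.56 μm/a
Convert to mass loss: 42.56 μm/a × 7.85 g/cm³ = 334.1 g·m⁻²·a⁻¹

r_corr = 334 g·m⁻²·a⁻¹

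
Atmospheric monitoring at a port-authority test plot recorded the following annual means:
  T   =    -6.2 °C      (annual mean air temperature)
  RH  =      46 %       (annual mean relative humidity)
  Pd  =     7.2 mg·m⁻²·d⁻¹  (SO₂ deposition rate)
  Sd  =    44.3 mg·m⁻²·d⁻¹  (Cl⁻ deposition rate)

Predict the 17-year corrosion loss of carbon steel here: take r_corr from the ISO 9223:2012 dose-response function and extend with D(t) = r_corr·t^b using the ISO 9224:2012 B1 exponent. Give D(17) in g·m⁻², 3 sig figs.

carbon steel: T≤10 °C ⇒ hinge +0.150·(-6.2−10) = -2.4300
  SO₂ term: 1.77·7.2^0.52·exp(0.02·46-2.4300) = 1.091
  Sd branch = 0.102·Sd^0.62·e^(0.033·RH+0.04·T) = 3.81 μm/a
  r_corr = 1.091 + 3.81 = 4.901 μm/a
Power-law: D(17) = r_corr · 17^0.523
  D(17) = 4.901 × 17^0.523 = 4.901 × 4.401 = 21.57 μm
  Mass loss = 21.57 μm × 7.85 g/cm³ = 169.3 g·m⁻²

D(17) = 169 g·m⁻²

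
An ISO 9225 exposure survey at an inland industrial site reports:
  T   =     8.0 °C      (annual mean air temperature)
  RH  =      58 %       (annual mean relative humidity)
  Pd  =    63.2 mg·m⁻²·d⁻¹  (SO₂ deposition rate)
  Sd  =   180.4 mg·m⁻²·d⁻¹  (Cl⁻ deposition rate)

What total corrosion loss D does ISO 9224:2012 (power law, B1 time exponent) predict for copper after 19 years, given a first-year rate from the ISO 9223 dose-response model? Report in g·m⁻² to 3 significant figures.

D(19) = 55.5 g·m⁻²

copper: f(T) = +0.126·(T−10) [T≤10 °C] = -0.2520
  Pd branch = 0.0053·Pd^0.26·e^(0.059·RH+f) = 0.3708 μm/a
  Sd branch = 0.01025·Sd^0.27·e^(0.036·RH+0.049·T) = 0.4977 μm/a
  sum: 0.3708 + 0.4977 → r_corr = 0.8685 μm/a
Long-term exponent b (ISO 9224 Table 2, B1) = 0.667
  D(19) = 0.8685 × 19^0.667 = 0.8685 × 7.127 = 6.19 μm
  Mass loss = 6.19 μm × 8.96 g/cm³ = 55.46 g·m⁻²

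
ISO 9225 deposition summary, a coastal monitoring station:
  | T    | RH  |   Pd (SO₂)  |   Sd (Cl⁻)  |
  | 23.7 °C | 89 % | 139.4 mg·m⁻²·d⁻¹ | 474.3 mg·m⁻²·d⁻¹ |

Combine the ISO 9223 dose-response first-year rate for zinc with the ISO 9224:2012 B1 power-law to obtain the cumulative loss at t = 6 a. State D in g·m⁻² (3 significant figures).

D(6) = 353 g·m⁻²

zinc: f(T) = -0.071·(T−10) [T>10 °C] = -0.9727
  sulphur-dioxide contribution → 2.568 μm/a
  chloride contribution → 8.964 μm/a
  total first-year rate 11.53 μm/a
Long-term exponent b (ISO 9224 Table 2, B1) = 0.813
  D(6) = 11.53 × 6^0.813 = 11.53 × 4.292 = 49.49 μm
  Mass loss = 49.49 μm × 7.14 g/cm³ = 353.4 g·m⁻²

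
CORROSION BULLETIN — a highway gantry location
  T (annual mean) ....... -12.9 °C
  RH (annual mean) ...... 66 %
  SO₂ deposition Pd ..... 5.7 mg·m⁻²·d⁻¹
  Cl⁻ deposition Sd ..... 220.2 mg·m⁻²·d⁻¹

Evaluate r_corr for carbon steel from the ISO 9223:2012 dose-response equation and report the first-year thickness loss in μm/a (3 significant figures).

r_corr = 15.8 μm/a

carbon steel: T≤10 °C ⇒ hinge +0.150·(-12.9−10) = -3.4350
  SO₂ term: 1.77·5.7^0.52·exp(0.02·66-3.4350) = 0.5278
  Cl⁻ term: 0.102·220.2^0.62·exp(0.033·66+0.04·-12.9) = 15.24
  r_corr = 0.5278 + 15.24 = 15.77 μm/a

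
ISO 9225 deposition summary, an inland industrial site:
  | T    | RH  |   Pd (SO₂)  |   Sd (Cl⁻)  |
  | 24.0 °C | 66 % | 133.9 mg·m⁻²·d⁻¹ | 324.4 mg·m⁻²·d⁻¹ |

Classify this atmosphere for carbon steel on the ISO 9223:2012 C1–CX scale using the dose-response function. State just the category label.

carbon steel: f(T) = -0.054·(T−10) [T>10 °C] = -0.7560
  sulphur-dioxide contribution → 39.7 μm/a
  chloride contribution → 84.78 μm/a
  ⇒ r_corr(carbon steel) = 124.5 μm/a
Category bounds: 80…200 μm/a bracket r_corr ⇒ C5

C5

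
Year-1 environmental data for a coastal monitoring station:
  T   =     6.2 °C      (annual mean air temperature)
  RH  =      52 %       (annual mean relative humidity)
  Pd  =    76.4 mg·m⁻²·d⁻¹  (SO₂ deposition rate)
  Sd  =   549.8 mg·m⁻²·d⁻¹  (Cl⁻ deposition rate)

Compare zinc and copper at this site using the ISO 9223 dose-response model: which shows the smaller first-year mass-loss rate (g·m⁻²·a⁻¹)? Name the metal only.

copper

zinc: T≤10 °C ⇒ hinge +0.038·(6.2−10) = -0.1444
  Pd branch = 0.0129·Pd^0.44·e^(0.046·RH+f) = 0.8228 μm/a
  Sd branch = 0.0175·Sd^0.57·e^(0.008·RH+0.085·T) = 1.639 μm/a
  r_corr = 0.8228 + 1.639 = 2.461 μm/a
  mass loss = 2.461 μm/a × 7.14 g/cm³ = 17.57 g·m⁻²·a⁻¹
copper: temperature factor f = +0.126·(-3.8) = -0.4788
  SO₂ term: 0.0053·76.4^0.26·exp(0.059·52-0.4788) = 0.2179
  Cl⁻ term: 0.01025·549.8^0.27·exp(0.036·52+0.049·6.2) = 0.496
  r_corr = 0.2179 + 0.496 = 0.714 μm/a
  mass loss = 0.714 μm/a × 8.96 g/cm³ = 6.397 g·m⁻²·a⁻¹
Ordering by g·m⁻²·a⁻¹: zinc (17.6) > copper (6.4)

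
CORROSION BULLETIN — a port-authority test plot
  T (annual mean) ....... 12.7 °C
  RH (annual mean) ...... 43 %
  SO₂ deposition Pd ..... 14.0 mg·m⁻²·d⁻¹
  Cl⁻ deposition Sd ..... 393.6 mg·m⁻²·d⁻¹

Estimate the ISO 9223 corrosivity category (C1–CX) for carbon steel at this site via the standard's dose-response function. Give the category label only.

C3

carbon steel: temperature factor f = -0.054·(2.7) = -0.1458
  sulphur-dioxide contribution → 14.26 μm/a
  chloride contribution → 28.47 μm/a
  total first-year rate 42.73 μm/a
Category bounds: 25…50 μm/a bracket r_corr ⇒ C3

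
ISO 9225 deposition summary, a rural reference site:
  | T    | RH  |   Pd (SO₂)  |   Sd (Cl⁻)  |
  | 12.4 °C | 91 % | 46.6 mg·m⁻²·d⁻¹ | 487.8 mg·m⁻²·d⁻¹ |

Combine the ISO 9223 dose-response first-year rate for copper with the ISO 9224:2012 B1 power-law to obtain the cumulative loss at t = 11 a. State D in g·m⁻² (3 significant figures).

copper: T>10 °C ⇒ hinge -0.080·(12.4−10) = -0.1920
  Pd branch = 0.0053·Pd^0.26·e^(0.059·RH+f) = 2.549 μm/a
  Sd branch = 0.01025·Sd^0.27·e^(0.036·RH+0.049·T) = 2.65 μm/a
  sum: 2.549 + 2.65 → r_corr = 5.199 μm/a
ISO 9224: D(t) = r_corr · t^b with b = 0.667 (copper, B1)
  D(11) = 5.199 × 11^0.667 = 5.199 × 4.95 = 25.73 μm
  Mass loss = 25.73 μm × 8.96 g/cm³ = 230.6 g·m⁻²

D(11) = 231 g·m⁻²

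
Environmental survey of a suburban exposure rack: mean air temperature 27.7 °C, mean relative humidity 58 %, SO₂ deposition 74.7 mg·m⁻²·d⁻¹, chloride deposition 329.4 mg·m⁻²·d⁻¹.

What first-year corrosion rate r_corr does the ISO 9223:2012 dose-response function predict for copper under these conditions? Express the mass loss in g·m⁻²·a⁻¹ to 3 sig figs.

r_corr = 14.9 g·m⁻²·a⁻¹

copper: T>10 °C ⇒ hinge -0.080·(27.7−10) = -1.4160
  SO₂ term: 0.0053·74.7^0.26·exp(0.059·58-1.4160) = 0.1209
  Sd branch = 0.01025·Sd^0.27·e^(0.036·RH+0.049·T) = 1.537 μm/a
  r_corr = 0.1209 + 1.537 = 1.658 μm/a
Convert to mass loss: 1.658 μm/a × 8.96 g/cm³ = 14.86 g·m⁻²·a⁻¹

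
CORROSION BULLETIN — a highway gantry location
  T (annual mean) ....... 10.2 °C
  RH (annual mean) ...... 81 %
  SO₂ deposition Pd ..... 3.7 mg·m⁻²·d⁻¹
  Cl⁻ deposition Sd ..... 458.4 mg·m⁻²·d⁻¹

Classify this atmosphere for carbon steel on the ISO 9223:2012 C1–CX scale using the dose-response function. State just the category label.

C5

carbon steel: T>10 °C ⇒ hinge -0.054·(10.2−10) = -0.0108
  sulphur-dioxide contribution → 17.47 μm/a
  chloride contribution → 99.23 μm/a
  total first-year rate 116.7 μm/a
Category bounds: 80…200 μm/a bracket r_corr ⇒ C5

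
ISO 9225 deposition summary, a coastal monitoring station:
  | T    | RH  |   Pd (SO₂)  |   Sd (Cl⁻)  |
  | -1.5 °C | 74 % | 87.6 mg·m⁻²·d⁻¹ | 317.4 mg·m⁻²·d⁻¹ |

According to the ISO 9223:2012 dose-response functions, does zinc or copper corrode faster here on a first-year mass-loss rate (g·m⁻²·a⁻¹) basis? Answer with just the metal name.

zinc

zinc: temperature factor f = +0.038·(-11.5) = -0.4370
  sulphur-dioxide contribution → 1.794 μm/a
  chloride contribution → 0.7425 μm/a
  ⇒ r_corr(zinc) = 2.537 μm/a
  mass loss = 2.537 μm/a × 7.14 g/cm³ = 18.11 g·m⁻²·a⁻¹
copper: f(T) = +0.126·(T−10) [T≤10 °C] = -1.4490
  sulphur-dioxide contribution → 0.3134 μm/a
  chloride contribution → 0.6474 μm/a
  total first-year rate 0.9609 μm/a
  mass loss = 0.9609 μm/a × 8.96 g/cm³ = 8.61 g·m⁻²·a⁻¹
Ordering by g·m⁻²·a⁻¹: zinc (18.1) > copper (8.61)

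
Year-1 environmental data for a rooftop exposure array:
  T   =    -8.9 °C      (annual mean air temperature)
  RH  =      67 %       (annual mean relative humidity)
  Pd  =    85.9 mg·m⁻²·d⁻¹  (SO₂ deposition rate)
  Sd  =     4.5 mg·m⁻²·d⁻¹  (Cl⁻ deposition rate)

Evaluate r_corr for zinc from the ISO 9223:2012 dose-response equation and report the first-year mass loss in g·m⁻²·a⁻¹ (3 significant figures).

zinc: f(T) = +0.038·(T−10) [T≤10 °C] = -0.7182
  Pd branch = 0.0129·Pd^0.44·e^(0.046·RH+f) = 0.973 μm/a
  Sd branch = 0.0175·Sd^0.57·e^(0.008·RH+0.085·T) = 0.03308 μm/a
  sum: 0.973 + 0.03308 → r_corr = 1.006 μm/a
Convert to mass loss: 1.006 μm/a × 7.14 g/cm³ = 7.184 g·m⁻²·a⁻¹

r_corr = 7.18 g·m⁻²·a⁻¹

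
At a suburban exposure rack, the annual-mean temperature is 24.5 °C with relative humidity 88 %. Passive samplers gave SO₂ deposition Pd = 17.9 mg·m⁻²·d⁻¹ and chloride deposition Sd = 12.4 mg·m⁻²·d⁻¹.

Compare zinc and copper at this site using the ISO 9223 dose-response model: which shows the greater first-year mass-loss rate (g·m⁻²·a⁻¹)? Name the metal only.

copper

zinc: temperature factor f = -0.071·(14.5) = -1.0295
  SO₂ term: 0.0129·17.9^0.44·exp(0.046·88-1.0295) = 0.9392
  Sd branch = 0.0175·Sd^0.57·e^(0.008·RH+0.085·T) = 1.192 μm/a
  r_corr = 0.9392 + 1.192 = 2.132 μm/a
  mass loss = 2.132 μm/a × 7.14 g/cm³ = 15.22 g·m⁻²·a⁻¹
copper: f(T) = -0.080·(T−10) [T>10 °C] = -1.1600
  Pd branch = 0.0053·Pd^0.26·e^(0.059·RH+f) = 0.6325 μm/a
  Cl⁻ term: 0.01025·12.4^0.27·exp(0.036·88+0.049·24.5) = 1.596
  r_corr = 0.6325 + 1.596 = 2.229 μm/a
  mass loss = 2.229 μm/a × 8.96 g/cm³ = 19.97 g·m⁻²·a⁻¹
Ordering by g·m⁻²·a⁻¹: copper (20) > zinc (15.2)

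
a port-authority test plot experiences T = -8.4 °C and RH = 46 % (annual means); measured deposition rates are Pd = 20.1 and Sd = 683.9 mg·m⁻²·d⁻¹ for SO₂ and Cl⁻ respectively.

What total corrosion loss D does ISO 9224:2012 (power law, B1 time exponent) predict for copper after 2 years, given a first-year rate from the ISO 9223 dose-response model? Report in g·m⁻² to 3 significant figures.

D(2) = 3.19 g·m⁻²

copper: T≤10 °C ⇒ hinge +0.126·(-8.4−10) = -2.3184
  SO₂ term: 0.0053·20.1^0.26·exp(0.059·46-2.3184) = 0.01718
  Cl⁻ term: 0.01025·683.9^0.27·exp(0.036·46+0.049·-8.4) = 0.2073
  r_corr = 0.01718 + 0.2073 = 0.2245 μm/a
Power-law: D(2) = r_corr · 2^0.667
  D(2) = 0.2245 × 2^0.667 = 0.2245 × 1.588 = 0.3564 μm
  Mass loss = 0.3564 μm × 8.96 g/cm³ = 3.194 g·m⁻²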